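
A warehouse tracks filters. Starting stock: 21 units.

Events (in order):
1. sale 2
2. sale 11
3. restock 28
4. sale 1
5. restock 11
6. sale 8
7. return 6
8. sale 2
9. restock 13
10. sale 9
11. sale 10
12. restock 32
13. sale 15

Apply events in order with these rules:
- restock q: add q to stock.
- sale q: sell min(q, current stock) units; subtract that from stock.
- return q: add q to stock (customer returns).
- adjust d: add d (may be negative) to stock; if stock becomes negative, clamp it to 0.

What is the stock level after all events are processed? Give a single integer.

Answer: 53

Derivation:
Processing events:
Start: stock = 21
  Event 1 (sale 2): sell min(2,21)=2. stock: 21 - 2 = 19. total_sold = 2
  Event 2 (sale 11): sell min(11,19)=11. stock: 19 - 11 = 8. total_sold = 13
  Event 3 (restock 28): 8 + 28 = 36
  Event 4 (sale 1): sell min(1,36)=1. stock: 36 - 1 = 35. total_sold = 14
  Event 5 (restock 11): 35 + 11 = 46
  Event 6 (sale 8): sell min(8,46)=8. stock: 46 - 8 = 38. total_sold = 22
  Event 7 (return 6): 38 + 6 = 44
  Event 8 (sale 2): sell min(2,44)=2. stock: 44 - 2 = 42. total_sold = 24
  Event 9 (restock 13): 42 + 13 = 55
  Event 10 (sale 9): sell min(9,55)=9. stock: 55 - 9 = 46. total_sold = 33
  Event 11 (sale 10): sell min(10,46)=10. stock: 46 - 10 = 36. total_sold = 43
  Event 12 (restock 32): 36 + 32 = 68
  Event 13 (sale 15): sell min(15,68)=15. stock: 68 - 15 = 53. total_sold = 58
Final: stock = 53, total_sold = 58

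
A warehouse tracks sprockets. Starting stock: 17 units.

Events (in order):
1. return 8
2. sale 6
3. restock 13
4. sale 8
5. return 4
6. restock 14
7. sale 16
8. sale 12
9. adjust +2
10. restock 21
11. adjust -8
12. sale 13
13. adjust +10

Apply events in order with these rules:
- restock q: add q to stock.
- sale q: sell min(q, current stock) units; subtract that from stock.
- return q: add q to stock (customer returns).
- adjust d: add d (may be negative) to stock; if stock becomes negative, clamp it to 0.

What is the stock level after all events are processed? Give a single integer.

Answer: 26

Derivation:
Processing events:
Start: stock = 17
  Event 1 (return 8): 17 + 8 = 25
  Event 2 (sale 6): sell min(6,25)=6. stock: 25 - 6 = 19. total_sold = 6
  Event 3 (restock 13): 19 + 13 = 32
  Event 4 (sale 8): sell min(8,32)=8. stock: 32 - 8 = 24. total_sold = 14
  Event 5 (return 4): 24 + 4 = 28
  Event 6 (restock 14): 28 + 14 = 42
  Event 7 (sale 16): sell min(16,42)=16. stock: 42 - 16 = 26. total_sold = 30
  Event 8 (sale 12): sell min(12,26)=12. stock: 26 - 12 = 14. total_sold = 42
  Event 9 (adjust +2): 14 + 2 = 16
  Event 10 (restock 21): 16 + 21 = 37
  Event 11 (adjust -8): 37 + -8 = 29
  Event 12 (sale 13): sell min(13,29)=13. stock: 29 - 13 = 16. total_sold = 55
  Event 13 (adjust +10): 16 + 10 = 26
Final: stock = 26, total_sold = 55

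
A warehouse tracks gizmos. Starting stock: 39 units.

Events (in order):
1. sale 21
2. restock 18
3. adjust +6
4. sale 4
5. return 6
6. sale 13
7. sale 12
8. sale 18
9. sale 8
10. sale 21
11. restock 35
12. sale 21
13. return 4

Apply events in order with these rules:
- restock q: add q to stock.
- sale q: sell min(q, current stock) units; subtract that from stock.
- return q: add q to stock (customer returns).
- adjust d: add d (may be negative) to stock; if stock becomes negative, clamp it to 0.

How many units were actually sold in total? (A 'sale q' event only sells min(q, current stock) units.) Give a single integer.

Answer: 90

Derivation:
Processing events:
Start: stock = 39
  Event 1 (sale 21): sell min(21,39)=21. stock: 39 - 21 = 18. total_sold = 21
  Event 2 (restock 18): 18 + 18 = 36
  Event 3 (adjust +6): 36 + 6 = 42
  Event 4 (sale 4): sell min(4,42)=4. stock: 42 - 4 = 38. total_sold = 25
  Event 5 (return 6): 38 + 6 = 44
  Event 6 (sale 13): sell min(13,44)=13. stock: 44 - 13 = 31. total_sold = 38
  Event 7 (sale 12): sell min(12,31)=12. stock: 31 - 12 = 19. total_sold = 50
  Event 8 (sale 18): sell min(18,19)=18. stock: 19 - 18 = 1. total_sold = 68
  Event 9 (sale 8): sell min(8,1)=1. stock: 1 - 1 = 0. total_sold = 69
  Event 10 (sale 21): sell min(21,0)=0. stock: 0 - 0 = 0. total_sold = 69
  Event 11 (restock 35): 0 + 35 = 35
  Event 12 (sale 21): sell min(21,35)=21. stock: 35 - 21 = 14. total_sold = 90
  Event 13 (return 4): 14 + 4 = 18
Final: stock = 18, total_sold = 90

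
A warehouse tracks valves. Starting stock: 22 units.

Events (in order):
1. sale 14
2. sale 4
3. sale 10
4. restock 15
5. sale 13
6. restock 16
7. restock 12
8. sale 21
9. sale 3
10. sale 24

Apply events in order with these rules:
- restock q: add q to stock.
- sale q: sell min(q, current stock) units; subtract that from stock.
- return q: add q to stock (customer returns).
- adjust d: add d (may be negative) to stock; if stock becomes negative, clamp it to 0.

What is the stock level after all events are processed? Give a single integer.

Processing events:
Start: stock = 22
  Event 1 (sale 14): sell min(14,22)=14. stock: 22 - 14 = 8. total_sold = 14
  Event 2 (sale 4): sell min(4,8)=4. stock: 8 - 4 = 4. total_sold = 18
  Event 3 (sale 10): sell min(10,4)=4. stock: 4 - 4 = 0. total_sold = 22
  Event 4 (restock 15): 0 + 15 = 15
  Event 5 (sale 13): sell min(13,15)=13. stock: 15 - 13 = 2. total_sold = 35
  Event 6 (restock 16): 2 + 16 = 18
  Event 7 (restock 12): 18 + 12 = 30
  Event 8 (sale 21): sell min(21,30)=21. stock: 30 - 21 = 9. total_sold = 56
  Event 9 (sale 3): sell min(3,9)=3. stock: 9 - 3 = 6. total_sold = 59
  Event 10 (sale 24): sell min(24,6)=6. stock: 6 - 6 = 0. total_sold = 65
Final: stock = 0, total_sold = 65

Answer: 0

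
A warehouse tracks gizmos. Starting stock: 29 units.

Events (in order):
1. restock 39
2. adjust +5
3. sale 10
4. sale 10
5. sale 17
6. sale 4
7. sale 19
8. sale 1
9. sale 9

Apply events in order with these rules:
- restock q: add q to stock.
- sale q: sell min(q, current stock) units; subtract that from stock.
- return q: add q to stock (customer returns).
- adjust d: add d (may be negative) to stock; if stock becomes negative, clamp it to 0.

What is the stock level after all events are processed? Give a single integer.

Answer: 3

Derivation:
Processing events:
Start: stock = 29
  Event 1 (restock 39): 29 + 39 = 68
  Event 2 (adjust +5): 68 + 5 = 73
  Event 3 (sale 10): sell min(10,73)=10. stock: 73 - 10 = 63. total_sold = 10
  Event 4 (sale 10): sell min(10,63)=10. stock: 63 - 10 = 53. total_sold = 20
  Event 5 (sale 17): sell min(17,53)=17. stock: 53 - 17 = 36. total_sold = 37
  Event 6 (sale 4): sell min(4,36)=4. stock: 36 - 4 = 32. total_sold = 41
  Event 7 (sale 19): sell min(19,32)=19. stock: 32 - 19 = 13. total_sold = 60
  Event 8 (sale 1): sell min(1,13)=1. stock: 13 - 1 = 12. total_sold = 61
  Event 9 (sale 9): sell min(9,12)=9. stock: 12 - 9 = 3. total_sold = 70
Final: stock = 3, total_sold = 70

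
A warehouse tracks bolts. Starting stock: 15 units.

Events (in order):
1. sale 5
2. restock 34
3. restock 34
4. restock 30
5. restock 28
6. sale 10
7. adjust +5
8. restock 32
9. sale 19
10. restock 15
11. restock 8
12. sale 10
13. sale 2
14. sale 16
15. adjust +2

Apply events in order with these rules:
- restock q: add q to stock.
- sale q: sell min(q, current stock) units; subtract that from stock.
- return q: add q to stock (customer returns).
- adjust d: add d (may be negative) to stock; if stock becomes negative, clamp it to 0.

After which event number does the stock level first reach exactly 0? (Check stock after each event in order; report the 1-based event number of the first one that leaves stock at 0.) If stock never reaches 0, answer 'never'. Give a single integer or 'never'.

Answer: never

Derivation:
Processing events:
Start: stock = 15
  Event 1 (sale 5): sell min(5,15)=5. stock: 15 - 5 = 10. total_sold = 5
  Event 2 (restock 34): 10 + 34 = 44
  Event 3 (restock 34): 44 + 34 = 78
  Event 4 (restock 30): 78 + 30 = 108
  Event 5 (restock 28): 108 + 28 = 136
  Event 6 (sale 10): sell min(10,136)=10. stock: 136 - 10 = 126. total_sold = 15
  Event 7 (adjust +5): 126 + 5 = 131
  Event 8 (restock 32): 131 + 32 = 163
  Event 9 (sale 19): sell min(19,163)=19. stock: 163 - 19 = 144. total_sold = 34
  Event 10 (restock 15): 144 + 15 = 159
  Event 11 (restock 8): 159 + 8 = 167
  Event 12 (sale 10): sell min(10,167)=10. stock: 167 - 10 = 157. total_sold = 44
  Event 13 (sale 2): sell min(2,157)=2. stock: 157 - 2 = 155. total_sold = 46
  Event 14 (sale 16): sell min(16,155)=16. stock: 155 - 16 = 139. total_sold = 62
  Event 15 (adjust +2): 139 + 2 = 141
Final: stock = 141, total_sold = 62

Stock never reaches 0.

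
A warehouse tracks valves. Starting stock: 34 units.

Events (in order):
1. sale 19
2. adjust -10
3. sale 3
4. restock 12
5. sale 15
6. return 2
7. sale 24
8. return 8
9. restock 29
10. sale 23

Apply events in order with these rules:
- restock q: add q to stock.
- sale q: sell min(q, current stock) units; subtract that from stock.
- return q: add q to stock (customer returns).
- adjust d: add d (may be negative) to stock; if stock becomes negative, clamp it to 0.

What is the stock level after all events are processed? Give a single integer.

Processing events:
Start: stock = 34
  Event 1 (sale 19): sell min(19,34)=19. stock: 34 - 19 = 15. total_sold = 19
  Event 2 (adjust -10): 15 + -10 = 5
  Event 3 (sale 3): sell min(3,5)=3. stock: 5 - 3 = 2. total_sold = 22
  Event 4 (restock 12): 2 + 12 = 14
  Event 5 (sale 15): sell min(15,14)=14. stock: 14 - 14 = 0. total_sold = 36
  Event 6 (return 2): 0 + 2 = 2
  Event 7 (sale 24): sell min(24,2)=2. stock: 2 - 2 = 0. total_sold = 38
  Event 8 (return 8): 0 + 8 = 8
  Event 9 (restock 29): 8 + 29 = 37
  Event 10 (sale 23): sell min(23,37)=23. stock: 37 - 23 = 14. total_sold = 61
Final: stock = 14, total_sold = 61

Answer: 14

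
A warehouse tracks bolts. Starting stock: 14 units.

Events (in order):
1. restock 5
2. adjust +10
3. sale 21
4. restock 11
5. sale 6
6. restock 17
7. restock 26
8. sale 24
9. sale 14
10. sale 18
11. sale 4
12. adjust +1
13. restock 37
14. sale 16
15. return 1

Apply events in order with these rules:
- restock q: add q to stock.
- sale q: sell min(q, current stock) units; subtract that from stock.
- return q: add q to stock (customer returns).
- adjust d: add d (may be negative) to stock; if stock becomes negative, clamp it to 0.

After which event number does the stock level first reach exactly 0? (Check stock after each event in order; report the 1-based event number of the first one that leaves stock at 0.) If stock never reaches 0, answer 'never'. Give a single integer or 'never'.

Answer: 10

Derivation:
Processing events:
Start: stock = 14
  Event 1 (restock 5): 14 + 5 = 19
  Event 2 (adjust +10): 19 + 10 = 29
  Event 3 (sale 21): sell min(21,29)=21. stock: 29 - 21 = 8. total_sold = 21
  Event 4 (restock 11): 8 + 11 = 19
  Event 5 (sale 6): sell min(6,19)=6. stock: 19 - 6 = 13. total_sold = 27
  Event 6 (restock 17): 13 + 17 = 30
  Event 7 (restock 26): 30 + 26 = 56
  Event 8 (sale 24): sell min(24,56)=24. stock: 56 - 24 = 32. total_sold = 51
  Event 9 (sale 14): sell min(14,32)=14. stock: 32 - 14 = 18. total_sold = 65
  Event 10 (sale 18): sell min(18,18)=18. stock: 18 - 18 = 0. total_sold = 83
  Event 11 (sale 4): sell min(4,0)=0. stock: 0 - 0 = 0. total_sold = 83
  Event 12 (adjust +1): 0 + 1 = 1
  Event 13 (restock 37): 1 + 37 = 38
  Event 14 (sale 16): sell min(16,38)=16. stock: 38 - 16 = 22. total_sold = 99
  Event 15 (return 1): 22 + 1 = 23
Final: stock = 23, total_sold = 99

First zero at event 10.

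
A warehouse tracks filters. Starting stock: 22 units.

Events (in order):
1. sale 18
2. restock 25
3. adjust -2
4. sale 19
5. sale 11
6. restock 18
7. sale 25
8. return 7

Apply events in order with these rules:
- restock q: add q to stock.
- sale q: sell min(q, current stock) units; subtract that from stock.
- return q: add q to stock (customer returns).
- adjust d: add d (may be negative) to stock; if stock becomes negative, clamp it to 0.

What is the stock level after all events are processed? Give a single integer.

Processing events:
Start: stock = 22
  Event 1 (sale 18): sell min(18,22)=18. stock: 22 - 18 = 4. total_sold = 18
  Event 2 (restock 25): 4 + 25 = 29
  Event 3 (adjust -2): 29 + -2 = 27
  Event 4 (sale 19): sell min(19,27)=19. stock: 27 - 19 = 8. total_sold = 37
  Event 5 (sale 11): sell min(11,8)=8. stock: 8 - 8 = 0. total_sold = 45
  Event 6 (restock 18): 0 + 18 = 18
  Event 7 (sale 25): sell min(25,18)=18. stock: 18 - 18 = 0. total_sold = 63
  Event 8 (return 7): 0 + 7 = 7
Final: stock = 7, total_sold = 63

Answer: 7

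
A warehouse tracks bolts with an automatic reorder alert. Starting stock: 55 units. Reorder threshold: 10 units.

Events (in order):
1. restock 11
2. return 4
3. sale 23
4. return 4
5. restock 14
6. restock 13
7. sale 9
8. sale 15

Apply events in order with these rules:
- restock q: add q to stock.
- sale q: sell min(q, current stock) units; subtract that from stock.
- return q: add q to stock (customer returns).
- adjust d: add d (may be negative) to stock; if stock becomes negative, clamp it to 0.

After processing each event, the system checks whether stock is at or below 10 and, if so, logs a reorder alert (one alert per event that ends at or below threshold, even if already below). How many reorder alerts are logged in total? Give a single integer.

Processing events:
Start: stock = 55
  Event 1 (restock 11): 55 + 11 = 66
  Event 2 (return 4): 66 + 4 = 70
  Event 3 (sale 23): sell min(23,70)=23. stock: 70 - 23 = 47. total_sold = 23
  Event 4 (return 4): 47 + 4 = 51
  Event 5 (restock 14): 51 + 14 = 65
  Event 6 (restock 13): 65 + 13 = 78
  Event 7 (sale 9): sell min(9,78)=9. stock: 78 - 9 = 69. total_sold = 32
  Event 8 (sale 15): sell min(15,69)=15. stock: 69 - 15 = 54. total_sold = 47
Final: stock = 54, total_sold = 47

Checking against threshold 10:
  After event 1: stock=66 > 10
  After event 2: stock=70 > 10
  After event 3: stock=47 > 10
  After event 4: stock=51 > 10
  After event 5: stock=65 > 10
  After event 6: stock=78 > 10
  After event 7: stock=69 > 10
  After event 8: stock=54 > 10
Alert events: []. Count = 0

Answer: 0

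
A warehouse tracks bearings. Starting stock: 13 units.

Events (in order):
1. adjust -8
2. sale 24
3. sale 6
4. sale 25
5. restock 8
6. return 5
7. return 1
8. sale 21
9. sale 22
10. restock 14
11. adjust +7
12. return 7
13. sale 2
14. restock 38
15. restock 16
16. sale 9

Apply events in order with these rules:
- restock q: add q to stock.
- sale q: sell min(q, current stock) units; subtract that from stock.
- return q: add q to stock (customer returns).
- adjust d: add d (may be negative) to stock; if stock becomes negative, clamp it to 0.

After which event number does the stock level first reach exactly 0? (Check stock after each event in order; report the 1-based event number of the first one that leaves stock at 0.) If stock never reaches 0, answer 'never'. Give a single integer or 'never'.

Processing events:
Start: stock = 13
  Event 1 (adjust -8): 13 + -8 = 5
  Event 2 (sale 24): sell min(24,5)=5. stock: 5 - 5 = 0. total_sold = 5
  Event 3 (sale 6): sell min(6,0)=0. stock: 0 - 0 = 0. total_sold = 5
  Event 4 (sale 25): sell min(25,0)=0. stock: 0 - 0 = 0. total_sold = 5
  Event 5 (restock 8): 0 + 8 = 8
  Event 6 (return 5): 8 + 5 = 13
  Event 7 (return 1): 13 + 1 = 14
  Event 8 (sale 21): sell min(21,14)=14. stock: 14 - 14 = 0. total_sold = 19
  Event 9 (sale 22): sell min(22,0)=0. stock: 0 - 0 = 0. total_sold = 19
  Event 10 (restock 14): 0 + 14 = 14
  Event 11 (adjust +7): 14 + 7 = 21
  Event 12 (return 7): 21 + 7 = 28
  Event 13 (sale 2): sell min(2,28)=2. stock: 28 - 2 = 26. total_sold = 21
  Event 14 (restock 38): 26 + 38 = 64
  Event 15 (restock 16): 64 + 16 = 80
  Event 16 (sale 9): sell min(9,80)=9. stock: 80 - 9 = 71. total_sold = 30
Final: stock = 71, total_sold = 30

First zero at event 2.

Answer: 2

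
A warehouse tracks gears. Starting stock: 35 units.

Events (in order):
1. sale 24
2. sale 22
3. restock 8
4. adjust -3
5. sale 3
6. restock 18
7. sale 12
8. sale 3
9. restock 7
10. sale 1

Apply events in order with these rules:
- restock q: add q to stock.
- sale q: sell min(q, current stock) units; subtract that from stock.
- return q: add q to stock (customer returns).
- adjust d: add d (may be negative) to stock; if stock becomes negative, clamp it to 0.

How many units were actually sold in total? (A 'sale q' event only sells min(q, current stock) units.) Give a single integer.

Processing events:
Start: stock = 35
  Event 1 (sale 24): sell min(24,35)=24. stock: 35 - 24 = 11. total_sold = 24
  Event 2 (sale 22): sell min(22,11)=11. stock: 11 - 11 = 0. total_sold = 35
  Event 3 (restock 8): 0 + 8 = 8
  Event 4 (adjust -3): 8 + -3 = 5
  Event 5 (sale 3): sell min(3,5)=3. stock: 5 - 3 = 2. total_sold = 38
  Event 6 (restock 18): 2 + 18 = 20
  Event 7 (sale 12): sell min(12,20)=12. stock: 20 - 12 = 8. total_sold = 50
  Event 8 (sale 3): sell min(3,8)=3. stock: 8 - 3 = 5. total_sold = 53
  Event 9 (restock 7): 5 + 7 = 12
  Event 10 (sale 1): sell min(1,12)=1. stock: 12 - 1 = 11. total_sold = 54
Final: stock = 11, total_sold = 54

Answer: 54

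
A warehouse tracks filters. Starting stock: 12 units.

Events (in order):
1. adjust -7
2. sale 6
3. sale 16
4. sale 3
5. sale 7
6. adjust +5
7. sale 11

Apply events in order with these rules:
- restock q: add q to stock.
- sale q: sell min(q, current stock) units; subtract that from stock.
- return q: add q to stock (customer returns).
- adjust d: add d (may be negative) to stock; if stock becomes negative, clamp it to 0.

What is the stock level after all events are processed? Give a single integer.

Answer: 0

Derivation:
Processing events:
Start: stock = 12
  Event 1 (adjust -7): 12 + -7 = 5
  Event 2 (sale 6): sell min(6,5)=5. stock: 5 - 5 = 0. total_sold = 5
  Event 3 (sale 16): sell min(16,0)=0. stock: 0 - 0 = 0. total_sold = 5
  Event 4 (sale 3): sell min(3,0)=0. stock: 0 - 0 = 0. total_sold = 5
  Event 5 (sale 7): sell min(7,0)=0. stock: 0 - 0 = 0. total_sold = 5
  Event 6 (adjust +5): 0 + 5 = 5
  Event 7 (sale 11): sell min(11,5)=5. stock: 5 - 5 = 0. total_sold = 10
Final: stock = 0, total_sold = 10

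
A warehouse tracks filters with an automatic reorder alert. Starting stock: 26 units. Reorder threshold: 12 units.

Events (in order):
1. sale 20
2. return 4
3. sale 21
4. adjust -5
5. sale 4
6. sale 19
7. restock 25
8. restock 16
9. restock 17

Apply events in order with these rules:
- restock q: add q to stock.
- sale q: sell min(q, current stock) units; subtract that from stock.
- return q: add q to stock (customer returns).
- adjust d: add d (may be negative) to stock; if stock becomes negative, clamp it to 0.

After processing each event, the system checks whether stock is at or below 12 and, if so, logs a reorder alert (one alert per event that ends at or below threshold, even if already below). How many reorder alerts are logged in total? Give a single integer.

Processing events:
Start: stock = 26
  Event 1 (sale 20): sell min(20,26)=20. stock: 26 - 20 = 6. total_sold = 20
  Event 2 (return 4): 6 + 4 = 10
  Event 3 (sale 21): sell min(21,10)=10. stock: 10 - 10 = 0. total_sold = 30
  Event 4 (adjust -5): 0 + -5 = 0 (clamped to 0)
  Event 5 (sale 4): sell min(4,0)=0. stock: 0 - 0 = 0. total_sold = 30
  Event 6 (sale 19): sell min(19,0)=0. stock: 0 - 0 = 0. total_sold = 30
  Event 7 (restock 25): 0 + 25 = 25
  Event 8 (restock 16): 25 + 16 = 41
  Event 9 (restock 17): 41 + 17 = 58
Final: stock = 58, total_sold = 30

Checking against threshold 12:
  After event 1: stock=6 <= 12 -> ALERT
  After event 2: stock=10 <= 12 -> ALERT
  After event 3: stock=0 <= 12 -> ALERT
  After event 4: stock=0 <= 12 -> ALERT
  After event 5: stock=0 <= 12 -> ALERT
  After event 6: stock=0 <= 12 -> ALERT
  After event 7: stock=25 > 12
  After event 8: stock=41 > 12
  After event 9: stock=58 > 12
Alert events: [1, 2, 3, 4, 5, 6]. Count = 6

Answer: 6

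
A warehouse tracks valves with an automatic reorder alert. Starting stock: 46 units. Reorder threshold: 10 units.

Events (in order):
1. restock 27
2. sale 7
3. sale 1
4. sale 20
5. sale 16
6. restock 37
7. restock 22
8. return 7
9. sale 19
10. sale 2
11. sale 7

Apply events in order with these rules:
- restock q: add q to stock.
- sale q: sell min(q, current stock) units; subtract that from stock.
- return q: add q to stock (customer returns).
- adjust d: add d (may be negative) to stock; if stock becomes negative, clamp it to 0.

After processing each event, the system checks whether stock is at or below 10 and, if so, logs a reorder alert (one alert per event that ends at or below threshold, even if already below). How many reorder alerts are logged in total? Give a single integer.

Answer: 0

Derivation:
Processing events:
Start: stock = 46
  Event 1 (restock 27): 46 + 27 = 73
  Event 2 (sale 7): sell min(7,73)=7. stock: 73 - 7 = 66. total_sold = 7
  Event 3 (sale 1): sell min(1,66)=1. stock: 66 - 1 = 65. total_sold = 8
  Event 4 (sale 20): sell min(20,65)=20. stock: 65 - 20 = 45. total_sold = 28
  Event 5 (sale 16): sell min(16,45)=16. stock: 45 - 16 = 29. total_sold = 44
  Event 6 (restock 37): 29 + 37 = 66
  Event 7 (restock 22): 66 + 22 = 88
  Event 8 (return 7): 88 + 7 = 95
  Event 9 (sale 19): sell min(19,95)=19. stock: 95 - 19 = 76. total_sold = 63
  Event 10 (sale 2): sell min(2,76)=2. stock: 76 - 2 = 74. total_sold = 65
  Event 11 (sale 7): sell min(7,74)=7. stock: 74 - 7 = 67. total_sold = 72
Final: stock = 67, total_sold = 72

Checking against threshold 10:
  After event 1: stock=73 > 10
  After event 2: stock=66 > 10
  After event 3: stock=65 > 10
  After event 4: stock=45 > 10
  After event 5: stock=29 > 10
  After event 6: stock=66 > 10
  After event 7: stock=88 > 10
  After event 8: stock=95 > 10
  After event 9: stock=76 > 10
  After event 10: stock=74 > 10
  After event 11: stock=67 > 10
Alert events: []. Count = 0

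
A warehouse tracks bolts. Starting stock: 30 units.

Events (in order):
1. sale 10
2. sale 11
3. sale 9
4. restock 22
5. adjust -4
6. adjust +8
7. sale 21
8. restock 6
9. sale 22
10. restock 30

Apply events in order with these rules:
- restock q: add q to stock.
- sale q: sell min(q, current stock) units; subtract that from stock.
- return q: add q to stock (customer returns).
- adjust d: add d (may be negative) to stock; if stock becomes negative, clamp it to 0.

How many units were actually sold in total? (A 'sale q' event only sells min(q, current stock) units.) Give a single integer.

Answer: 62

Derivation:
Processing events:
Start: stock = 30
  Event 1 (sale 10): sell min(10,30)=10. stock: 30 - 10 = 20. total_sold = 10
  Event 2 (sale 11): sell min(11,20)=11. stock: 20 - 11 = 9. total_sold = 21
  Event 3 (sale 9): sell min(9,9)=9. stock: 9 - 9 = 0. total_sold = 30
  Event 4 (restock 22): 0 + 22 = 22
  Event 5 (adjust -4): 22 + -4 = 18
  Event 6 (adjust +8): 18 + 8 = 26
  Event 7 (sale 21): sell min(21,26)=21. stock: 26 - 21 = 5. total_sold = 51
  Event 8 (restock 6): 5 + 6 = 11
  Event 9 (sale 22): sell min(22,11)=11. stock: 11 - 11 = 0. total_sold = 62
  Event 10 (restock 30): 0 + 30 = 30
Final: stock = 30, total_sold = 62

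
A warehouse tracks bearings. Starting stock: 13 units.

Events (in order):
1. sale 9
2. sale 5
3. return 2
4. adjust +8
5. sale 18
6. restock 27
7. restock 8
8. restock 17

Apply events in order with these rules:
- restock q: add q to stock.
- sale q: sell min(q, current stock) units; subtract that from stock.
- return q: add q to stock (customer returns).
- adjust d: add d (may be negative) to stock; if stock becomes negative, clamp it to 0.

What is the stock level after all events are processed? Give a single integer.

Answer: 52

Derivation:
Processing events:
Start: stock = 13
  Event 1 (sale 9): sell min(9,13)=9. stock: 13 - 9 = 4. total_sold = 9
  Event 2 (sale 5): sell min(5,4)=4. stock: 4 - 4 = 0. total_sold = 13
  Event 3 (return 2): 0 + 2 = 2
  Event 4 (adjust +8): 2 + 8 = 10
  Event 5 (sale 18): sell min(18,10)=10. stock: 10 - 10 = 0. total_sold = 23
  Event 6 (restock 27): 0 + 27 = 27
  Event 7 (restock 8): 27 + 8 = 35
  Event 8 (restock 17): 35 + 17 = 52
Final: stock = 52, total_sold = 23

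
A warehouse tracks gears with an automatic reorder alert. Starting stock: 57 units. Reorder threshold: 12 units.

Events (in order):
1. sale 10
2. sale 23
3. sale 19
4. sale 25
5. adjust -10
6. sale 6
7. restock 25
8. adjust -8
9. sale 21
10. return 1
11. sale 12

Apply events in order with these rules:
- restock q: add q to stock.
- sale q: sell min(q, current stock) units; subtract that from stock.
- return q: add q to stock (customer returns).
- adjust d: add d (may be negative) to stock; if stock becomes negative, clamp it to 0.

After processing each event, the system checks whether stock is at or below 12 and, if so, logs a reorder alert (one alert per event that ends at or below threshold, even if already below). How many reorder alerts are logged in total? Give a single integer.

Answer: 7

Derivation:
Processing events:
Start: stock = 57
  Event 1 (sale 10): sell min(10,57)=10. stock: 57 - 10 = 47. total_sold = 10
  Event 2 (sale 23): sell min(23,47)=23. stock: 47 - 23 = 24. total_sold = 33
  Event 3 (sale 19): sell min(19,24)=19. stock: 24 - 19 = 5. total_sold = 52
  Event 4 (sale 25): sell min(25,5)=5. stock: 5 - 5 = 0. total_sold = 57
  Event 5 (adjust -10): 0 + -10 = 0 (clamped to 0)
  Event 6 (sale 6): sell min(6,0)=0. stock: 0 - 0 = 0. total_sold = 57
  Event 7 (restock 25): 0 + 25 = 25
  Event 8 (adjust -8): 25 + -8 = 17
  Event 9 (sale 21): sell min(21,17)=17. stock: 17 - 17 = 0. total_sold = 74
  Event 10 (return 1): 0 + 1 = 1
  Event 11 (sale 12): sell min(12,1)=1. stock: 1 - 1 = 0. total_sold = 75
Final: stock = 0, total_sold = 75

Checking against threshold 12:
  After event 1: stock=47 > 12
  After event 2: stock=24 > 12
  After event 3: stock=5 <= 12 -> ALERT
  After event 4: stock=0 <= 12 -> ALERT
  After event 5: stock=0 <= 12 -> ALERT
  After event 6: stock=0 <= 12 -> ALERT
  After event 7: stock=25 > 12
  After event 8: stock=17 > 12
  After event 9: stock=0 <= 12 -> ALERT
  After event 10: stock=1 <= 12 -> ALERT
  After event 11: stock=0 <= 12 -> ALERT
Alert events: [3, 4, 5, 6, 9, 10, 11]. Count = 7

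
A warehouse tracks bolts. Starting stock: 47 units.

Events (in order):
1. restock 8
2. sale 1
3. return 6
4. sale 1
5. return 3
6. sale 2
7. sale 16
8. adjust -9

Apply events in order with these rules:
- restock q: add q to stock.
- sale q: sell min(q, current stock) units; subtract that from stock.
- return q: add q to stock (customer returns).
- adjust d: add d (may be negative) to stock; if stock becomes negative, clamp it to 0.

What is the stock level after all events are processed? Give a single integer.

Answer: 35

Derivation:
Processing events:
Start: stock = 47
  Event 1 (restock 8): 47 + 8 = 55
  Event 2 (sale 1): sell min(1,55)=1. stock: 55 - 1 = 54. total_sold = 1
  Event 3 (return 6): 54 + 6 = 60
  Event 4 (sale 1): sell min(1,60)=1. stock: 60 - 1 = 59. total_sold = 2
  Event 5 (return 3): 59 + 3 = 62
  Event 6 (sale 2): sell min(2,62)=2. stock: 62 - 2 = 60. total_sold = 4
  Event 7 (sale 16): sell min(16,60)=16. stock: 60 - 16 = 44. total_sold = 20
  Event 8 (adjust -9): 44 + -9 = 35
Final: stock = 35, total_sold = 20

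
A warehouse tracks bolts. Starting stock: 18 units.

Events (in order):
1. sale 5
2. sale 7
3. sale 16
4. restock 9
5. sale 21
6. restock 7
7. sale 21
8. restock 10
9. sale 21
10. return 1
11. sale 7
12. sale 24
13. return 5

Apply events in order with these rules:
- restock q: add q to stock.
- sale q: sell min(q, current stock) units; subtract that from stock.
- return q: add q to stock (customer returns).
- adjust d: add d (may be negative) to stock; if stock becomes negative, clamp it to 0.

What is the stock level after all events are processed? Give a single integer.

Processing events:
Start: stock = 18
  Event 1 (sale 5): sell min(5,18)=5. stock: 18 - 5 = 13. total_sold = 5
  Event 2 (sale 7): sell min(7,13)=7. stock: 13 - 7 = 6. total_sold = 12
  Event 3 (sale 16): sell min(16,6)=6. stock: 6 - 6 = 0. total_sold = 18
  Event 4 (restock 9): 0 + 9 = 9
  Event 5 (sale 21): sell min(21,9)=9. stock: 9 - 9 = 0. total_sold = 27
  Event 6 (restock 7): 0 + 7 = 7
  Event 7 (sale 21): sell min(21,7)=7. stock: 7 - 7 = 0. total_sold = 34
  Event 8 (restock 10): 0 + 10 = 10
  Event 9 (sale 21): sell min(21,10)=10. stock: 10 - 10 = 0. total_sold = 44
  Event 10 (return 1): 0 + 1 = 1
  Event 11 (sale 7): sell min(7,1)=1. stock: 1 - 1 = 0. total_sold = 45
  Event 12 (sale 24): sell min(24,0)=0. stock: 0 - 0 = 0. total_sold = 45
  Event 13 (return 5): 0 + 5 = 5
Final: stock = 5, total_sold = 45

Answer: 5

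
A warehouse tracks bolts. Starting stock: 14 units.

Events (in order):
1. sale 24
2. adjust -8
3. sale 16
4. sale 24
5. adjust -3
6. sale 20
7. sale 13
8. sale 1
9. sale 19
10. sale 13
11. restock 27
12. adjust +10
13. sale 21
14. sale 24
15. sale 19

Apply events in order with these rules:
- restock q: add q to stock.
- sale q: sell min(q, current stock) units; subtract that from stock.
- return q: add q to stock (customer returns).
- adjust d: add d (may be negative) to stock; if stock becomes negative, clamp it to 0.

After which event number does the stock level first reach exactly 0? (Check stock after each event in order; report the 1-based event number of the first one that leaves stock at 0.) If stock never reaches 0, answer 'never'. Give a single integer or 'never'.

Processing events:
Start: stock = 14
  Event 1 (sale 24): sell min(24,14)=14. stock: 14 - 14 = 0. total_sold = 14
  Event 2 (adjust -8): 0 + -8 = 0 (clamped to 0)
  Event 3 (sale 16): sell min(16,0)=0. stock: 0 - 0 = 0. total_sold = 14
  Event 4 (sale 24): sell min(24,0)=0. stock: 0 - 0 = 0. total_sold = 14
  Event 5 (adjust -3): 0 + -3 = 0 (clamped to 0)
  Event 6 (sale 20): sell min(20,0)=0. stock: 0 - 0 = 0. total_sold = 14
  Event 7 (sale 13): sell min(13,0)=0. stock: 0 - 0 = 0. total_sold = 14
  Event 8 (sale 1): sell min(1,0)=0. stock: 0 - 0 = 0. total_sold = 14
  Event 9 (sale 19): sell min(19,0)=0. stock: 0 - 0 = 0. total_sold = 14
  Event 10 (sale 13): sell min(13,0)=0. stock: 0 - 0 = 0. total_sold = 14
  Event 11 (restock 27): 0 + 27 = 27
  Event 12 (adjust +10): 27 + 10 = 37
  Event 13 (sale 21): sell min(21,37)=21. stock: 37 - 21 = 16. total_sold = 35
  Event 14 (sale 24): sell min(24,16)=16. stock: 16 - 16 = 0. total_sold = 51
  Event 15 (sale 19): sell min(19,0)=0. stock: 0 - 0 = 0. total_sold = 51
Final: stock = 0, total_sold = 51

First zero at event 1.

Answer: 1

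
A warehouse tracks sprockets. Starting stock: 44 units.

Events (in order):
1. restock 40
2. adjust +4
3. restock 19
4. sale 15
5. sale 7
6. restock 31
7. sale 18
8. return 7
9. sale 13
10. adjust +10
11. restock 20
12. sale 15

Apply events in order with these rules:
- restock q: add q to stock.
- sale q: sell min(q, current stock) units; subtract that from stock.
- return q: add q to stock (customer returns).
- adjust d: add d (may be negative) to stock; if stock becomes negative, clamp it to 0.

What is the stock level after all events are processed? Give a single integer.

Processing events:
Start: stock = 44
  Event 1 (restock 40): 44 + 40 = 84
  Event 2 (adjust +4): 84 + 4 = 88
  Event 3 (restock 19): 88 + 19 = 107
  Event 4 (sale 15): sell min(15,107)=15. stock: 107 - 15 = 92. total_sold = 15
  Event 5 (sale 7): sell min(7,92)=7. stock: 92 - 7 = 85. total_sold = 22
  Event 6 (restock 31): 85 + 31 = 116
  Event 7 (sale 18): sell min(18,116)=18. stock: 116 - 18 = 98. total_sold = 40
  Event 8 (return 7): 98 + 7 = 105
  Event 9 (sale 13): sell min(13,105)=13. stock: 105 - 13 = 92. total_sold = 53
  Event 10 (adjust +10): 92 + 10 = 102
  Event 11 (restock 20): 102 + 20 = 122
  Event 12 (sale 15): sell min(15,122)=15. stock: 122 - 15 = 107. total_sold = 68
Final: stock = 107, total_sold = 68

Answer: 107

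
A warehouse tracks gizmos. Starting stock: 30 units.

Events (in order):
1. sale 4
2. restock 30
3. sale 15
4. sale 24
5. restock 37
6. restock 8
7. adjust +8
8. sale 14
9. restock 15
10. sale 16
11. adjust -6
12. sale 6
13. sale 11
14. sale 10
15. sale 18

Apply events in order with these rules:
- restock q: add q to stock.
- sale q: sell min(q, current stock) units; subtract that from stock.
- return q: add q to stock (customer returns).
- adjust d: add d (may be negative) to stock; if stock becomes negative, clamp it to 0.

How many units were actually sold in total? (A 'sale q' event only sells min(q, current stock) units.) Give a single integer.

Processing events:
Start: stock = 30
  Event 1 (sale 4): sell min(4,30)=4. stock: 30 - 4 = 26. total_sold = 4
  Event 2 (restock 30): 26 + 30 = 56
  Event 3 (sale 15): sell min(15,56)=15. stock: 56 - 15 = 41. total_sold = 19
  Event 4 (sale 24): sell min(24,41)=24. stock: 41 - 24 = 17. total_sold = 43
  Event 5 (restock 37): 17 + 37 = 54
  Event 6 (restock 8): 54 + 8 = 62
  Event 7 (adjust +8): 62 + 8 = 70
  Event 8 (sale 14): sell min(14,70)=14. stock: 70 - 14 = 56. total_sold = 57
  Event 9 (restock 15): 56 + 15 = 71
  Event 10 (sale 16): sell min(16,71)=16. stock: 71 - 16 = 55. total_sold = 73
  Event 11 (adjust -6): 55 + -6 = 49
  Event 12 (sale 6): sell min(6,49)=6. stock: 49 - 6 = 43. total_sold = 79
  Event 13 (sale 11): sell min(11,43)=11. stock: 43 - 11 = 32. total_sold = 90
  Event 14 (sale 10): sell min(10,32)=10. stock: 32 - 10 = 22. total_sold = 100
  Event 15 (sale 18): sell min(18,22)=18. stock: 22 - 18 = 4. total_sold = 118
Final: stock = 4, total_sold = 118

Answer: 118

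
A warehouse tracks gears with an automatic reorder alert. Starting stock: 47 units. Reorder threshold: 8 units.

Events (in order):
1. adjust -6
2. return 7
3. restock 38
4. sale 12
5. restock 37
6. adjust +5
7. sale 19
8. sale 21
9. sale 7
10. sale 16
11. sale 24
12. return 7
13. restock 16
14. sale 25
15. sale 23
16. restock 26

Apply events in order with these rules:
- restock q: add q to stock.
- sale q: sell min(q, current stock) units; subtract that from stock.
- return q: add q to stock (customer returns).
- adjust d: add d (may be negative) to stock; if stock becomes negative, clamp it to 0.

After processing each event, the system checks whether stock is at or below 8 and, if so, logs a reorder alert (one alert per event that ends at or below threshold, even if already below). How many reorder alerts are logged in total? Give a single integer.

Processing events:
Start: stock = 47
  Event 1 (adjust -6): 47 + -6 = 41
  Event 2 (return 7): 41 + 7 = 48
  Event 3 (restock 38): 48 + 38 = 86
  Event 4 (sale 12): sell min(12,86)=12. stock: 86 - 12 = 74. total_sold = 12
  Event 5 (restock 37): 74 + 37 = 111
  Event 6 (adjust +5): 111 + 5 = 116
  Event 7 (sale 19): sell min(19,116)=19. stock: 116 - 19 = 97. total_sold = 31
  Event 8 (sale 21): sell min(21,97)=21. stock: 97 - 21 = 76. total_sold = 52
  Event 9 (sale 7): sell min(7,76)=7. stock: 76 - 7 = 69. total_sold = 59
  Event 10 (sale 16): sell min(16,69)=16. stock: 69 - 16 = 53. total_sold = 75
  Event 11 (sale 24): sell min(24,53)=24. stock: 53 - 24 = 29. total_sold = 99
  Event 12 (return 7): 29 + 7 = 36
  Event 13 (restock 16): 36 + 16 = 52
  Event 14 (sale 25): sell min(25,52)=25. stock: 52 - 25 = 27. total_sold = 124
  Event 15 (sale 23): sell min(23,27)=23. stock: 27 - 23 = 4. total_sold = 147
  Event 16 (restock 26): 4 + 26 = 30
Final: stock = 30, total_sold = 147

Checking against threshold 8:
  After event 1: stock=41 > 8
  After event 2: stock=48 > 8
  After event 3: stock=86 > 8
  After event 4: stock=74 > 8
  After event 5: stock=111 > 8
  After event 6: stock=116 > 8
  After event 7: stock=97 > 8
  After event 8: stock=76 > 8
  After event 9: stock=69 > 8
  After event 10: stock=53 > 8
  After event 11: stock=29 > 8
  After event 12: stock=36 > 8
  After event 13: stock=52 > 8
  After event 14: stock=27 > 8
  After event 15: stock=4 <= 8 -> ALERT
  After event 16: stock=30 > 8
Alert events: [15]. Count = 1

Answer: 1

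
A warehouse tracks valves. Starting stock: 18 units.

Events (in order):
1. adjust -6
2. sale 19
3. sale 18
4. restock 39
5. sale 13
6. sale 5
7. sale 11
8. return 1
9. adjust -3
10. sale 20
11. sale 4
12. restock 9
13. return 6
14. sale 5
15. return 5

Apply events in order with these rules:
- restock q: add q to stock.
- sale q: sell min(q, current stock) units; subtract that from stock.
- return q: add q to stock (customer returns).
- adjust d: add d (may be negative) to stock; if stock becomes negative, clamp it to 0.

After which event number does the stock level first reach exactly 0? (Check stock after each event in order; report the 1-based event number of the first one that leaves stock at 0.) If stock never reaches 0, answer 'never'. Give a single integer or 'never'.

Answer: 2

Derivation:
Processing events:
Start: stock = 18
  Event 1 (adjust -6): 18 + -6 = 12
  Event 2 (sale 19): sell min(19,12)=12. stock: 12 - 12 = 0. total_sold = 12
  Event 3 (sale 18): sell min(18,0)=0. stock: 0 - 0 = 0. total_sold = 12
  Event 4 (restock 39): 0 + 39 = 39
  Event 5 (sale 13): sell min(13,39)=13. stock: 39 - 13 = 26. total_sold = 25
  Event 6 (sale 5): sell min(5,26)=5. stock: 26 - 5 = 21. total_sold = 30
  Event 7 (sale 11): sell min(11,21)=11. stock: 21 - 11 = 10. total_sold = 41
  Event 8 (return 1): 10 + 1 = 11
  Event 9 (adjust -3): 11 + -3 = 8
  Event 10 (sale 20): sell min(20,8)=8. stock: 8 - 8 = 0. total_sold = 49
  Event 11 (sale 4): sell min(4,0)=0. stock: 0 - 0 = 0. total_sold = 49
  Event 12 (restock 9): 0 + 9 = 9
  Event 13 (return 6): 9 + 6 = 15
  Event 14 (sale 5): sell min(5,15)=5. stock: 15 - 5 = 10. total_sold = 54
  Event 15 (return 5): 10 + 5 = 15
Final: stock = 15, total_sold = 54

First zero at event 2.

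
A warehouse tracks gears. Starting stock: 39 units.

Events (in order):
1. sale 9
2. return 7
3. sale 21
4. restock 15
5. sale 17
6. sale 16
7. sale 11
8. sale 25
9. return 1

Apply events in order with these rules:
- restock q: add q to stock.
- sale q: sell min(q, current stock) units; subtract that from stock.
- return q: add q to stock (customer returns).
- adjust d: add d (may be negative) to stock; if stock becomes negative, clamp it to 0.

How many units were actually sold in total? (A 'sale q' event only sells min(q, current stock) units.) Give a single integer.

Processing events:
Start: stock = 39
  Event 1 (sale 9): sell min(9,39)=9. stock: 39 - 9 = 30. total_sold = 9
  Event 2 (return 7): 30 + 7 = 37
  Event 3 (sale 21): sell min(21,37)=21. stock: 37 - 21 = 16. total_sold = 30
  Event 4 (restock 15): 16 + 15 = 31
  Event 5 (sale 17): sell min(17,31)=17. stock: 31 - 17 = 14. total_sold = 47
  Event 6 (sale 16): sell min(16,14)=14. stock: 14 - 14 = 0. total_sold = 61
  Event 7 (sale 11): sell min(11,0)=0. stock: 0 - 0 = 0. total_sold = 61
  Event 8 (sale 25): sell min(25,0)=0. stock: 0 - 0 = 0. total_sold = 61
  Event 9 (return 1): 0 + 1 = 1
Final: stock = 1, total_sold = 61

Answer: 61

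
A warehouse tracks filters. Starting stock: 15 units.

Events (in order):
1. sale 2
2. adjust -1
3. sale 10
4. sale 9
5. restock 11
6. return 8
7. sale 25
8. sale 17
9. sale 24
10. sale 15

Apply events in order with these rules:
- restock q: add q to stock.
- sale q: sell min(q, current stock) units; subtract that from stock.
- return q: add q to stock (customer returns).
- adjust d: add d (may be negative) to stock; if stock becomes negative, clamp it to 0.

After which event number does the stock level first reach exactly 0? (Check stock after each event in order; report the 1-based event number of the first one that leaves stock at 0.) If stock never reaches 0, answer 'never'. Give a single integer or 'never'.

Answer: 4

Derivation:
Processing events:
Start: stock = 15
  Event 1 (sale 2): sell min(2,15)=2. stock: 15 - 2 = 13. total_sold = 2
  Event 2 (adjust -1): 13 + -1 = 12
  Event 3 (sale 10): sell min(10,12)=10. stock: 12 - 10 = 2. total_sold = 12
  Event 4 (sale 9): sell min(9,2)=2. stock: 2 - 2 = 0. total_sold = 14
  Event 5 (restock 11): 0 + 11 = 11
  Event 6 (return 8): 11 + 8 = 19
  Event 7 (sale 25): sell min(25,19)=19. stock: 19 - 19 = 0. total_sold = 33
  Event 8 (sale 17): sell min(17,0)=0. stock: 0 - 0 = 0. total_sold = 33
  Event 9 (sale 24): sell min(24,0)=0. stock: 0 - 0 = 0. total_sold = 33
  Event 10 (sale 15): sell min(15,0)=0. stock: 0 - 0 = 0. total_sold = 33
Final: stock = 0, total_sold = 33

First zero at event 4.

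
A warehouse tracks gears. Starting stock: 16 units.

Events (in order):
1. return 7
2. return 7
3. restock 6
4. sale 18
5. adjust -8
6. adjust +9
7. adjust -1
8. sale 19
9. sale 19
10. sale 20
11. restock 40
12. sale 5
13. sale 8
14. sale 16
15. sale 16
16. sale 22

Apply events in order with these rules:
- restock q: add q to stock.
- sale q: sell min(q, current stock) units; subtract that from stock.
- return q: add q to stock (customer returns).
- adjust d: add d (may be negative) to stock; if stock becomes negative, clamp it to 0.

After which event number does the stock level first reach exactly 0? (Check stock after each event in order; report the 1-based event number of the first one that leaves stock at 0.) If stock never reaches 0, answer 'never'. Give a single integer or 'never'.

Processing events:
Start: stock = 16
  Event 1 (return 7): 16 + 7 = 23
  Event 2 (return 7): 23 + 7 = 30
  Event 3 (restock 6): 30 + 6 = 36
  Event 4 (sale 18): sell min(18,36)=18. stock: 36 - 18 = 18. total_sold = 18
  Event 5 (adjust -8): 18 + -8 = 10
  Event 6 (adjust +9): 10 + 9 = 19
  Event 7 (adjust -1): 19 + -1 = 18
  Event 8 (sale 19): sell min(19,18)=18. stock: 18 - 18 = 0. total_sold = 36
  Event 9 (sale 19): sell min(19,0)=0. stock: 0 - 0 = 0. total_sold = 36
  Event 10 (sale 20): sell min(20,0)=0. stock: 0 - 0 = 0. total_sold = 36
  Event 11 (restock 40): 0 + 40 = 40
  Event 12 (sale 5): sell min(5,40)=5. stock: 40 - 5 = 35. total_sold = 41
  Event 13 (sale 8): sell min(8,35)=8. stock: 35 - 8 = 27. total_sold = 49
  Event 14 (sale 16): sell min(16,27)=16. stock: 27 - 16 = 11. total_sold = 65
  Event 15 (sale 16): sell min(16,11)=11. stock: 11 - 11 = 0. total_sold = 76
  Event 16 (sale 22): sell min(22,0)=0. stock: 0 - 0 = 0. total_sold = 76
Final: stock = 0, total_sold = 76

First zero at event 8.

Answer: 8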